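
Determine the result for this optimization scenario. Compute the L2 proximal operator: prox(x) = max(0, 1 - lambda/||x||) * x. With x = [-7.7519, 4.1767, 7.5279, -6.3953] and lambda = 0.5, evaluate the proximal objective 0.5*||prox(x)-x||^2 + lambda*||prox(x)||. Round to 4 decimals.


Step 1: Compute ||x||.
||x|| = 13.2328
Step 2: Compute scaling factor.
scale = max(0, 1 - 0.5/13.2328) = 0.9622
Step 3: prox(x) = [-7.459, 4.0189, 7.2435, -6.1537]
||prox(x)|| = 12.7328
Step 4: Proximal objective.
0.5*||prox-x||^2 = 0.125
lambda*||prox|| = 6.3664
Total = 6.4914


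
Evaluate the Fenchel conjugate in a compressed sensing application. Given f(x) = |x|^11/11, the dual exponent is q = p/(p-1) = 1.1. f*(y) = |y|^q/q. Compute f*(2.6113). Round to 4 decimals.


The conjugate exponent q satisfies 1/p + 1/q = 1.
p = 11, so q = 11/(11 - 1) = 1.1
|y|^q = 2.6113^1.1 = 2.8744
f*(2.6113) = 2.8744 / 1.1 = 2.6131


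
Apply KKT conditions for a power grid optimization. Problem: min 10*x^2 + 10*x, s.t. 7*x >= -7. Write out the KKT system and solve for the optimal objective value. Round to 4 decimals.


Step 1: Try lambda = 0 (constraint inactive).
Stationarity: 2*10*x + 10 = 0
x* = -10/(2*10) = -0.5
Check constraint: 7*-0.5 = -3.5 >= -7 -- satisfied.
Step 2: Compute optimal value.
f(x*) = 10*(-0.5)^2 + 10*(-0.5) = -2.5


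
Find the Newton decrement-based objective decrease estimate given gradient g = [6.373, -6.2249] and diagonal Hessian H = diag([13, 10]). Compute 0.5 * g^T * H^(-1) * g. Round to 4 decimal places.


Step 1: H is diagonal, so H^(-1) * g = [0.4902, -0.6225].
Step 2: g^T H^(-1) g = sum_i g_i^2 / H_ii
  = (6.373)^2/13 + (-6.2249)^2/10
  = 3.1242 + 3.8749 = 6.9992
Step 3: Objective decrease = 0.5 * g^T H^(-1) g = 3.4996


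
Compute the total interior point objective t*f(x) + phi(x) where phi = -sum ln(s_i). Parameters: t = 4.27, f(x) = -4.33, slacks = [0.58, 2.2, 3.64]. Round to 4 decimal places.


Step 1: Compute log-barrier.
ln values: [-0.5447, 0.7885, 1.292]
phi = -(-0.5447 + 0.7885 + 1.292) = -1.5357
Step 2: Compute augmented objective.
t*f(x) = 4.27*-4.33 = -18.4891
Total = -18.4891 - 1.5357 = -20.0248


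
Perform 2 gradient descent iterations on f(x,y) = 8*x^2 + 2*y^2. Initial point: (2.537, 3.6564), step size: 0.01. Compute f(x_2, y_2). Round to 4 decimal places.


Gradient descent on f(x,y) = 8*x^2 + 2*y^2.
Starting point: (2.537, 3.6564), alpha = 0.01
Step 1: grad_x = 2*8*2.537 = 40.592, grad_y = 2*2*3.6564 = 14.6256
  x_1 = 2.537 - 0.01*40.592 = 2.1311
  y_1 = 3.6564 - 0.01*14.6256 = 3.5101
Step 2: grad_x = 2*8*2.1311 = 34.0973, grad_y = 2*2*3.5101 = 14.0406
  x_2 = 2.1311 - 0.01*34.0973 = 1.7901
  y_2 = 3.5101 - 0.01*14.0406 = 3.3697
f(1.7901, 3.3697) = 8*1.7901^2 + 2*3.3697^2 = 48.3461


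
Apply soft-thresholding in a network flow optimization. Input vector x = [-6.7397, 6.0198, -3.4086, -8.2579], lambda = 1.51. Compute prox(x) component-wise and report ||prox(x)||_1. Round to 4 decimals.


Soft-thresholding with lambda = 1.51:
prox(-6.7397) = sign(-6.7397)*max(|-6.7397| - 1.51, 0) = -5.2297
prox(6.0198) = sign(6.0198)*max(|6.0198| - 1.51, 0) = 4.5098
prox(-3.4086) = sign(-3.4086)*max(|-3.4086| - 1.51, 0) = -1.8986
prox(-8.2579) = sign(-8.2579)*max(|-8.2579| - 1.51, 0) = -6.7479
prox(x) = [-5.2297, 4.5098, -1.8986, -6.7479]
||prox(x)||_1 = 5.2297 + 4.5098 + 1.8986 + 6.7479 = 18.386


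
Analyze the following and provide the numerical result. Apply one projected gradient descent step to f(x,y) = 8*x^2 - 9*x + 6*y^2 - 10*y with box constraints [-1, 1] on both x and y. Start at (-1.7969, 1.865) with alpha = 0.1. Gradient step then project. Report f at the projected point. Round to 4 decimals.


Step 1: Compute gradient at (-1.7969, 1.865).
grad_x = 2*8*-1.7969 - 9 = -37.7504
grad_y = 2*6*1.865 - 10 = 12.38
Step 2: Gradient step.
x_raw = -1.7969 - 0.1*-37.7504 = 1.9781
y_raw = 1.865 - 0.1*12.38 = 0.627
Step 3: Project onto [-1, 1].
x_proj = clip(1.9781) = 1.0
y_proj = clip(0.627) = 0.627
Step 4: Evaluate f.
f(1.0, 0.627) = -4.9112


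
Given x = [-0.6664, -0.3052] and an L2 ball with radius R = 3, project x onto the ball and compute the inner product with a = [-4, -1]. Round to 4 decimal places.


Step 1: Compute ||x|| (intermediates to 6 decimals).
||x|| = sqrt((-0.6664)^2 + (-0.3052)^2) = 0.732964
Step 2: Project.
Since ||x|| <= R, proj = x (no scaling needed).
proj(x) = [-0.6664, -0.3052]
Step 3: Dot product.
a^T * proj(x) = -4*(-0.6664) - 1*(-0.3052) = 2.9708


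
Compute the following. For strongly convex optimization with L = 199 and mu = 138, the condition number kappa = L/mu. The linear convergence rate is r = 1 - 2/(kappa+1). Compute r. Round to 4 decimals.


Step 1: Compute the condition number.
kappa = L/mu = 199/138 = 1.442
Step 2: Compute the convergence rate.
r = 1 - 2/(kappa + 1) = 1 - 2*mu/(L + mu) = (L - mu)/(L + mu) = 61/337 = 0.181


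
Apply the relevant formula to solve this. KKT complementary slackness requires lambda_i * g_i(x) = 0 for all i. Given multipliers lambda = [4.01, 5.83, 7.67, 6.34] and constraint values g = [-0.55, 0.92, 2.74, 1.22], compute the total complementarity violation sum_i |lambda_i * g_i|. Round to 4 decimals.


KKT complementary slackness check:
lambda_1 * g_1 = 4.01 * -0.55 = -2.2055
lambda_2 * g_2 = 5.83 * 0.92 = 5.3636
lambda_3 * g_3 = 7.67 * 2.74 = 21.0158
lambda_4 * g_4 = 6.34 * 1.22 = 7.7348
Total violation = 2.2055 + 5.3636 + 21.0158 + 7.7348 = 36.3197


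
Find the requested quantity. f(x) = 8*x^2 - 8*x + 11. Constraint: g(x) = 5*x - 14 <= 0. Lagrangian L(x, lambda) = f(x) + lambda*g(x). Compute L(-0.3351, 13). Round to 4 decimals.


Step 1: Evaluate f(x).
f(-0.3351) = 8*(-0.3351)^2 - 8*(-0.3351) + 11 = 14.5791
Step 2: Evaluate g(x).
g(-0.3351) = 5*-0.3351 - 14 = -15.6755
Step 3: Compute Lagrangian.
L = 14.5791 + 13*-15.6755 = -189.2024


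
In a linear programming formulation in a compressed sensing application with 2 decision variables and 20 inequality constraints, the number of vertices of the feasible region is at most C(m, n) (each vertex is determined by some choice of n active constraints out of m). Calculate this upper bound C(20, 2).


Each vertex corresponds to some choice of n active constraints out of m, so the number of vertices is at most C(m, n) = m! / (n!(m-n)!).
m = 20, n = 2
Numerator: 20 * 19
Denominator: 2! = 2
C(20, 2) = 190


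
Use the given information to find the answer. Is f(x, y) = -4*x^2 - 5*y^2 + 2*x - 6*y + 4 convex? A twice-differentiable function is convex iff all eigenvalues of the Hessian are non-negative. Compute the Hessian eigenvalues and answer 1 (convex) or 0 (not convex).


The Hessian of f(x,y) = -4*x^2 - 5*y^2 + 2*x - 6*y + 4 is:
H = [[-8, 0], [0, -10]]
Trace = -8 - 10 = -18
Determinant = -8*-10 - (0)^2 = 80
Discriminant = (-18)^2 - 4*80 = 4.0
Eigenvalues: lambda_1 = -10.0, lambda_2 = -8.0
The function is not convex.

0


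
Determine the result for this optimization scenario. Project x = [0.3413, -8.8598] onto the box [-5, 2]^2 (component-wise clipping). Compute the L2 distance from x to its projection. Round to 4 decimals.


Project each component onto [-5, 2].
clip(0.3413) = 0.3413, clip(-8.8598) = -5.0
Projection = [0.3413, -5.0]
Squared diffs: [0.0, 14.8981]
Distance = sqrt(14.8981) = 3.8598


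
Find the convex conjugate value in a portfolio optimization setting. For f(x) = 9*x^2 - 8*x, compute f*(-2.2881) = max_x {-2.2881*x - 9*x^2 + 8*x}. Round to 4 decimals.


f*(y) = sup_x {y*x - a*x^2 - b*x} = sup_x {(y-b)*x - a*x^2}
FOC: (y - b) - 2a*x = 0 => x* = (y - b)/(2a)
x* = (-2.2881 + 8)/(2*9) = 0.3173
f*(-2.2881) = (y-b)^2/(4a) = (-2.2881 + 8)^2/(4*9)
= 32.6258/36 = 0.9063


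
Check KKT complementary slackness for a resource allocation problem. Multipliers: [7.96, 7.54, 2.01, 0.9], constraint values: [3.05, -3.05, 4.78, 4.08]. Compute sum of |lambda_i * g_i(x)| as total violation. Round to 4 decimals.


KKT complementary slackness check:
lambda_1 * g_1 = 7.96 * 3.05 = 24.278
lambda_2 * g_2 = 7.54 * -3.05 = -22.997
lambda_3 * g_3 = 2.01 * 4.78 = 9.6078
lambda_4 * g_4 = 0.9 * 4.08 = 3.672
Total violation = 24.278 + 22.997 + 9.6078 + 3.672 = 60.5548


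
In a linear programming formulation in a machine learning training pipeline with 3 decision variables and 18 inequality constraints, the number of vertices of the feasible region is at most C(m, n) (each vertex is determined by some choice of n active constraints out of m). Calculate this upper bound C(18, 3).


Each vertex corresponds to some choice of n active constraints out of m, so the number of vertices is at most C(m, n) = m! / (n!(m-n)!).
m = 18, n = 3
Numerator: 18 * 17 * 16
Denominator: 3! = 6
C(18, 3) = 816


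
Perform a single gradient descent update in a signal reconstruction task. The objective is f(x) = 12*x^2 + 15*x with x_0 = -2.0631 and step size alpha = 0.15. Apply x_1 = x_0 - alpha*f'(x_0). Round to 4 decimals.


We compute the gradient at x_0 and apply the update.
f'(x) = 24*x + 15
f'(-2.0631) = 24*-2.0631 + 15 = -34.5144
x_1 = -2.0631 - 0.15*-34.5144 = 3.1141


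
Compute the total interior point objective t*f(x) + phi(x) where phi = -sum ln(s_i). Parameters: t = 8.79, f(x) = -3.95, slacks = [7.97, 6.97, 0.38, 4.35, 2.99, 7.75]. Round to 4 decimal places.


Step 1: Compute log-barrier.
ln values: [2.0757, 1.9416, -0.9676, 1.4702, 1.0953, 2.0477]
phi = -(2.0757 + 1.9416 - 0.9676 + 1.4702 + 1.0953 + 2.0477) = -7.6629
Step 2: Compute augmented objective.
t*f(x) = 8.79*-3.95 = -34.7205
Total = -34.7205 - 7.6629 = -42.3834


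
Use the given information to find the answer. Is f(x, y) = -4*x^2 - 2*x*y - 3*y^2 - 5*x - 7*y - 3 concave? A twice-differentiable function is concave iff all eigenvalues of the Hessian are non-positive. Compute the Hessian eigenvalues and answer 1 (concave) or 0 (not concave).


The Hessian of f(x,y) = -4*x^2 - 2*x*y - 3*y^2 - 5*x - 7*y - 3 is:
H = [[-8, -2], [-2, -6]]
Trace = -8 - 6 = -14
Determinant = -8*-6 - (-2)^2 = 44
Discriminant = (-14)^2 - 4*44 = 20.0
Eigenvalues: lambda_1 = -9.2361, lambda_2 = -4.7639
The function is concave.

1


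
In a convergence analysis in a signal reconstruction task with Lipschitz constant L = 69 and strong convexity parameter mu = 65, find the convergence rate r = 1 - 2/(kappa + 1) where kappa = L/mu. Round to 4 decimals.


Step 1: Compute the condition number.
kappa = L/mu = 69/65 = 1.0615
Step 2: Compute the convergence rate.
r = 1 - 2/(kappa + 1) = 1 - 2*mu/(L + mu) = (L - mu)/(L + mu) = 4/134 = 0.0299


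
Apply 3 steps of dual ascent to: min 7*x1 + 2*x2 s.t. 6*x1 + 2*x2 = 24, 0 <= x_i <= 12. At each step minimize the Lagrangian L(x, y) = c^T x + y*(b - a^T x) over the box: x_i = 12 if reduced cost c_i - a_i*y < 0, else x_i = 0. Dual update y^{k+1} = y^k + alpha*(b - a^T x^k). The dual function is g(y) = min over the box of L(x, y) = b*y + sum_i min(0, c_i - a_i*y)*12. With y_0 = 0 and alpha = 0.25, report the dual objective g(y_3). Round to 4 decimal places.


Dual ascent for LP: min 7*x1 + 2*x2, 6*x1 + 2*x2 = 24, 0 <= x_i <= 12
Step 1: y^k = 0.0, reduced costs: (7.0, 2.0)
  x^k = (0.0, 0.0), subgradient = b - a^T x = 24.0
  y^{k+1} = 0.0 + 0.25*24.0 = 6.0
Step 2: y^k = 6.0, reduced costs: (-29.0, -10.0)
  x^k = (12.0, 12.0), subgradient = b - a^T x = -72.0
  y^{k+1} = 6.0 + 0.25*-72.0 = -12.0
Step 3: y^k = -12.0, reduced costs: (79.0, 26.0)
  x^k = (0.0, 0.0), subgradient = b - a^T x = 24.0
  y^{k+1} = -12.0 + 0.25*24.0 = -6.0
Dual objective at y_3 = -6.0: reduced costs (43.0, 14.0), box minimizer x = (0.0, 0.0)
g(y_3) = b*y + (c1 - a1*y)*x1 + (c2 - a2*y)*x2 = 24*(-6.0) + 43.0*0.0 + 14.0*0.0 = -144.0 + 0.0 + 0.0 = -144.0


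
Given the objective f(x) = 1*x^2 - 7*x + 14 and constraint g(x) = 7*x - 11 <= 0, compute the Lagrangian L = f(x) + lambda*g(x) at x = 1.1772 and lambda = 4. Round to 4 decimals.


Step 1: Evaluate f(x).
f(1.1772) = 1*1.1772^2 - 7*1.1772 + 14 = 7.1454
Step 2: Evaluate g(x).
g(1.1772) = 7*1.1772 - 11 = -2.7596
Step 3: Compute Lagrangian.
L = 7.1454 + 4*-2.7596 = -3.893


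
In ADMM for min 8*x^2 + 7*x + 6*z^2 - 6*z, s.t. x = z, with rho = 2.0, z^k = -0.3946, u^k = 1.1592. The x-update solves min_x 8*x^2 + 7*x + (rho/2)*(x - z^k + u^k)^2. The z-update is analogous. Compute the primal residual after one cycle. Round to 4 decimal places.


ADMM iteration with rho = 2.0, z^k = -0.3946, u^k = 1.1592
Step 1: x-update.
Minimize 8*x^2 + 7*x + (2.0/2)*(x + 0.3946 + 1.1592)^2
FOC: (2*8 + 2.0)*x = -7 + 2.0*(-0.3946 - 1.1592)
x^{k+1} = -0.5615
Step 2: z-update.
Minimize 6*z^2 - 6*z + (2.0/2)*(-0.5615 - z + 1.1592)^2
FOC: (2*6 + 2.0)*z = 6 + 2.0*(-0.5615 + 1.1592)
z^{k+1} = 0.514
Step 3: u-update.
u^{k+1} = 1.1592 - 0.5615 - 0.514 = 0.0837
Step 4: Primal residual = |-0.5615 - 0.514| = 1.0755


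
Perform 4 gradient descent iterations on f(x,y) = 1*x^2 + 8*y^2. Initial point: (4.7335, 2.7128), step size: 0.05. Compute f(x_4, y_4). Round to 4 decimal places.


Gradient descent on f(x,y) = 1*x^2 + 8*y^2.
Starting point: (4.7335, 2.7128), alpha = 0.05
Step 1: grad_x = 2*1*4.7335 = 9.467, grad_y = 2*8*2.7128 = 43.4048
  x_1 = 4.7335 - 0.05*9.467 = 4.2602
  y_1 = 2.7128 - 0.05*43.4048 = 0.5426
Step 2: grad_x = 2*1*4.2602 = 8.5203, grad_y = 2*8*0.5426 = 8.681
  x_2 = 4.2602 - 0.05*8.5203 = 3.8341
  y_2 = 0.5426 - 0.05*8.681 = 0.1085
Step 3: grad_x = 2*1*3.8341 = 7.6683, grad_y = 2*8*0.1085 = 1.7362
  x_3 = 3.8341 - 0.05*7.6683 = 3.4507
  y_3 = 0.1085 - 0.05*1.7362 = 0.0217
Step 4: grad_x = 2*1*3.4507 = 6.9014, grad_y = 2*8*0.0217 = 0.3472
  x_4 = 3.4507 - 0.05*6.9014 = 3.1056
  y_4 = 0.0217 - 0.05*0.3472 = 0.0043
f(3.1056, 0.0043) = 1*3.1056^2 + 8*0.0043^2 = 9.6452


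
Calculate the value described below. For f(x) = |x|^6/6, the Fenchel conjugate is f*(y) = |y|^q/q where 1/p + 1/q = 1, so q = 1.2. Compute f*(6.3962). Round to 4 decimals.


The conjugate exponent q satisfies 1/p + 1/q = 1.
p = 6, so q = 6/(6 - 1) = 1.2
|y|^q = 6.3962^1.2 = 9.2706
f*(6.3962) = 9.2706 / 1.2 = 7.7255


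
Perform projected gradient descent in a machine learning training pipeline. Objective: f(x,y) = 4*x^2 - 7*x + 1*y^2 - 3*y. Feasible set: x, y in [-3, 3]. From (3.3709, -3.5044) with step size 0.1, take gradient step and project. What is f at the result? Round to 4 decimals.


Step 1: Compute gradient at (3.3709, -3.5044).
grad_x = 2*4*3.3709 - 7 = 19.9672
grad_y = 2*1*-3.5044 - 3 = -10.0088
Step 2: Gradient step.
x_raw = 3.3709 - 0.1*19.9672 = 1.3742
y_raw = -3.5044 - 0.1*-10.0088 = -2.5035
Step 3: Project onto [-3, 3].
x_proj = clip(1.3742) = 1.3742
y_proj = clip(-2.5035) = -2.5035
Step 4: Evaluate f.
f(1.3742, -2.5035) = 11.7124


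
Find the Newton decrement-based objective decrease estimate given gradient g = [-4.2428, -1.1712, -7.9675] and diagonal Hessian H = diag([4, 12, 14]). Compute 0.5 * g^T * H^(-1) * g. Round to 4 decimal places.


Step 1: H is diagonal, so H^(-1) * g = [-1.0607, -0.0976, -0.5691].
Step 2: g^T H^(-1) g = sum_i g_i^2 / H_ii
  = (-4.2428)^2/4 + (-1.1712)^2/12 + (-7.9675)^2/14
  = 4.5003 + 0.1143 + 4.5344 = 9.149
Step 3: Objective decrease = 0.5 * g^T H^(-1) g = 4.5745


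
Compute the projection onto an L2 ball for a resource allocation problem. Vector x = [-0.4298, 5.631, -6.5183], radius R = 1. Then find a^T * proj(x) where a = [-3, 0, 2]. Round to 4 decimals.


Step 1: Compute ||x|| (intermediates to 6 decimals).
||x|| = sqrt((-0.4298)^2 + 5.631^2 + (-6.5183)^2) = 8.624449
Step 2: Project.
Since ||x|| > R, scale = R/||x|| = 1/8.624449 = 0.115949, proj(x) = scale * x
proj(x) = [-0.049835, 0.652909, -0.75579]
Step 3: Dot product.
a^T * proj(x) = -3*(-0.049835) + 0*0.652909 + 2*(-0.75579) = -1.3621


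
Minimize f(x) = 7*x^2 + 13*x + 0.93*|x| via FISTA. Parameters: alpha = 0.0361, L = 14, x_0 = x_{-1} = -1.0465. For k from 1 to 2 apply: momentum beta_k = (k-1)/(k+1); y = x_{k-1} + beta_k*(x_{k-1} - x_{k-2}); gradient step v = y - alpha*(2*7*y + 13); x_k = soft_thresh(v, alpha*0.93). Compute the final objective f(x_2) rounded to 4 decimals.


FISTA on f(x) = 7*x^2 + 13*x + 0.93*|x|
L = 14, alpha = 0.0361
Iteration 1: beta = 0.0, y = -1.0465 + 0.0*(-1.0465 + 1.0465) = -1.0465
  grad(y) = -1.651, v = y - alpha*grad = -0.9869
  prox(v) = soft_thresh(-0.9869, 0.0336) = -0.9533
Iteration 2: beta = 0.3333, y = -0.9533 + 0.3333*(-0.9533 + 1.0465) = -0.9223
  grad(y) = 0.0882, v = y - alpha*grad = -0.9255
  prox(v) = soft_thresh(-0.9255, 0.0336) = -0.8919
f(x_2) = 7*(-0.8919)^2 + 13*(-0.8919) + 0.93*|-0.8919| = -5.1968


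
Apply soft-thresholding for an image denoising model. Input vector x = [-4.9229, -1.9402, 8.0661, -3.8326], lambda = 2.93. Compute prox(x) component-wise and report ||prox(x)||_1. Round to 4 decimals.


Soft-thresholding with lambda = 2.93:
prox(-4.9229) = sign(-4.9229)*max(|-4.9229| - 2.93, 0) = -1.9929
prox(-1.9402) = sign(-1.9402)*max(|-1.9402| - 2.93, 0) = 0.0
prox(8.0661) = sign(8.0661)*max(|8.0661| - 2.93, 0) = 5.1361
prox(-3.8326) = sign(-3.8326)*max(|-3.8326| - 2.93, 0) = -0.9026
prox(x) = [-1.9929, 0.0, 5.1361, -0.9026]
||prox(x)||_1 = 1.9929 + 0.0 + 5.1361 + 0.9026 = 8.0316


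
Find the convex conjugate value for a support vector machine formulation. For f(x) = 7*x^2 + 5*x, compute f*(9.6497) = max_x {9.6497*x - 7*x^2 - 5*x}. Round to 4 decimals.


f*(y) = sup_x {y*x - a*x^2 - b*x} = sup_x {(y-b)*x - a*x^2}
FOC: (y - b) - 2a*x = 0 => x* = (y - b)/(2a)
x* = (9.6497 - 5)/(2*7) = 0.3321
f*(9.6497) = (y-b)^2/(4a) = (9.6497 - 5)^2/(4*7)
= 21.6197/28 = 0.7721


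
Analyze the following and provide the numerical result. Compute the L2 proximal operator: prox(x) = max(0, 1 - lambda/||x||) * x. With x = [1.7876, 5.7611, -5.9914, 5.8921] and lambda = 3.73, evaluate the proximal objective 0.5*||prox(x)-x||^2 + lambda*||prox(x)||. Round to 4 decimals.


Step 1: Compute ||x||.
||x|| = 10.3441
Step 2: Compute scaling factor.
scale = max(0, 1 - 3.73/10.3441) = 0.6394
Step 3: prox(x) = [1.143, 3.6837, -3.8309, 3.7674]
||prox(x)|| = 6.6141
Step 4: Proximal objective.
0.5*||prox-x||^2 = 6.9565
lambda*||prox|| = 24.6706
Total = 31.6269


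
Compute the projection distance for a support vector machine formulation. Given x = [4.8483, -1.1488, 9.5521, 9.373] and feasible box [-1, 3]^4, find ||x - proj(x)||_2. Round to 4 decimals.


Project each component onto [-1, 3].
clip(4.8483) = 3.0, clip(-1.1488) = -1.0, clip(9.5521) = 3.0, clip(9.373) = 3.0
Projection = [3.0, -1.0, 3.0, 3.0]
Squared diffs: [3.4162, 0.0221, 42.93, 40.6151]
Distance = sqrt(86.9834) = 9.3265


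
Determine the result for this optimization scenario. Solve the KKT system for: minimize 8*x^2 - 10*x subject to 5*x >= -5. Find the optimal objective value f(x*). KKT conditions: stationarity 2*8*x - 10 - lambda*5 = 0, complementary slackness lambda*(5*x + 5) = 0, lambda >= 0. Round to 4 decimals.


Step 1: Try lambda = 0 (constraint inactive).
Stationarity: 2*8*x - 10 = 0
x* = 10/(2*8) = 0.625
Check constraint: 5*0.625 = 3.125 >= -5 -- satisfied.
Step 2: Compute optimal value.
f(x*) = 8*0.625^2 - 10*0.625 = -3.125


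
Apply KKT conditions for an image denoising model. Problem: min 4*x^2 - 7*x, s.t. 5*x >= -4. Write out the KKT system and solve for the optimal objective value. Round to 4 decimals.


Step 1: Try lambda = 0 (constraint inactive).
Stationarity: 2*4*x - 7 = 0
x* = 7/(2*4) = 0.875
Check constraint: 5*0.875 = 4.375 >= -4 -- satisfied.
Step 2: Compute optimal value.
f(x*) = 4*0.875^2 - 7*0.875 = -3.0625


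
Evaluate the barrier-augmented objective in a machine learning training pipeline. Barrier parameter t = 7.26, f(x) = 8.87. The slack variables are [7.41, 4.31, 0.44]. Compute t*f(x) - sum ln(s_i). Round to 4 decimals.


Step 1: Compute log-barrier.
ln values: [2.0028, 1.4609, -0.821]
phi = -(2.0028 + 1.4609 - 0.821) = -2.6428
Step 2: Compute augmented objective.
t*f(x) = 7.26*8.87 = 64.3962
Total = 64.3962 - 2.6428 = 61.7534


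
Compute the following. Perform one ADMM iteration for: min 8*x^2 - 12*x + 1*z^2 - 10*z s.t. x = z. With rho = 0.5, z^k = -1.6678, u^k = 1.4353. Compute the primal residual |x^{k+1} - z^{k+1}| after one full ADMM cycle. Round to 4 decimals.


ADMM iteration with rho = 0.5, z^k = -1.6678, u^k = 1.4353
Step 1: x-update.
Minimize 8*x^2 - 12*x + (0.5/2)*(x + 1.6678 + 1.4353)^2
FOC: (2*8 + 0.5)*x = 12 + 0.5*(-1.6678 - 1.4353)
x^{k+1} = 0.6332
Step 2: z-update.
Minimize 1*z^2 - 10*z + (0.5/2)*(0.6332 - z + 1.4353)^2
FOC: (2*1 + 0.5)*z = 10 + 0.5*(0.6332 + 1.4353)
z^{k+1} = 4.4137
Step 3: u-update.
u^{k+1} = 1.4353 + 0.6332 - 4.4137 = -2.3452
Step 4: Primal residual = |0.6332 - 4.4137| = 3.7805


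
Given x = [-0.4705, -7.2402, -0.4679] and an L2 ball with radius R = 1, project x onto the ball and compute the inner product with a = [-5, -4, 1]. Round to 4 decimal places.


Step 1: Compute ||x|| (intermediates to 6 decimals).
||x|| = sqrt((-0.4705)^2 + (-7.2402)^2 + (-0.4679)^2) = 7.270543
Step 2: Project.
Since ||x|| > R, scale = R/||x|| = 1/7.270543 = 0.137541, proj(x) = scale * x
proj(x) = [-0.064713, -0.995824, -0.064355]
Step 3: Dot product.
a^T * proj(x) = -5*(-0.064713) - 4*(-0.995824) + 1*(-0.064355) = 4.2425


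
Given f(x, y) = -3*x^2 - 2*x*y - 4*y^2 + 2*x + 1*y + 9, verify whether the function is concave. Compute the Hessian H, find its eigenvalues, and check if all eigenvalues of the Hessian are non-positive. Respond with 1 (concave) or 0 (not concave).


The Hessian of f(x,y) = -3*x^2 - 2*x*y - 4*y^2 + 2*x + 1*y + 9 is:
H = [[-6, -2], [-2, -8]]
Trace = -6 - 8 = -14
Determinant = -6*-8 - (-2)^2 = 44
Discriminant = (-14)^2 - 4*44 = 20.0
Eigenvalues: lambda_1 = -9.2361, lambda_2 = -4.7639
The function is concave.

1


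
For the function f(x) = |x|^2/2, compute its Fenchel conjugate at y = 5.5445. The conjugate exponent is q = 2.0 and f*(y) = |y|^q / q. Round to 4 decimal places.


The conjugate exponent q satisfies 1/p + 1/q = 1.
p = 2, so q = 2/(2 - 1) = 2.0
|y|^q = 5.5445^2.0 = 30.7415
f*(5.5445) = 30.7415 / 2.0 = 15.3707


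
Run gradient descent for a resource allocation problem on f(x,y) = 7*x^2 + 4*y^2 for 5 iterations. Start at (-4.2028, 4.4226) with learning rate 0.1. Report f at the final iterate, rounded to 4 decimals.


Gradient descent on f(x,y) = 7*x^2 + 4*y^2.
Starting point: (-4.2028, 4.4226), alpha = 0.1
Step 1: grad_x = 2*7*-4.2028 = -58.8392, grad_y = 2*4*4.4226 = 35.3808
  x_1 = -4.2028 - 0.1*-58.8392 = 1.6811
  y_1 = 4.4226 - 0.1*35.3808 = 0.8845
Step 2: grad_x = 2*7*1.6811 = 23.5357, grad_y = 2*4*0.8845 = 7.0762
  x_2 = 1.6811 - 0.1*23.5357 = -0.6724
  y_2 = 0.8845 - 0.1*7.0762 = 0.1769
Step 3: grad_x = 2*7*-0.6724 = -9.4143, grad_y = 2*4*0.1769 = 1.4152
  x_3 = -0.6724 - 0.1*-9.4143 = 0.269
  y_3 = 0.1769 - 0.1*1.4152 = 0.0354
Step 4: grad_x = 2*7*0.269 = 3.7657, grad_y = 2*4*0.0354 = 0.283
  x_4 = 0.269 - 0.1*3.7657 = -0.1076
  y_4 = 0.0354 - 0.1*0.283 = 0.0071
Step 5: grad_x = 2*7*-0.1076 = -1.5063, grad_y = 2*4*0.0071 = 0.0566
  x_5 = -0.1076 - 0.1*-1.5063 = 0.043
  y_5 = 0.0071 - 0.1*0.0566 = 0.0014
f(0.043, 0.0014) = 7*0.043^2 + 4*0.0014^2 = 0.013


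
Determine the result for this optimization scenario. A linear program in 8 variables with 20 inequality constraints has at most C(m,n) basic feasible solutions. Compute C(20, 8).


Each vertex corresponds to some choice of n active constraints out of m, so the number of vertices is at most C(m, n) = m! / (n!(m-n)!).
m = 20, n = 8
Numerator: 20 * 19 * 18 * 17 * 16 * 15 * 14 * 13
Denominator: 8! = 40320
C(20, 8) = 125970


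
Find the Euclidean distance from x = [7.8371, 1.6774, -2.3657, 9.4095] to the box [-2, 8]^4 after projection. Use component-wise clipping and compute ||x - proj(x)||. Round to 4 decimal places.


Project each component onto [-2, 8].
clip(7.8371) = 7.8371, clip(1.6774) = 1.6774, clip(-2.3657) = -2.0, clip(9.4095) = 8.0
Projection = [7.8371, 1.6774, -2.0, 8.0]
Squared diffs: [0.0, 0.0, 0.1337, 1.9867]
Distance = sqrt(2.1204) = 1.4562


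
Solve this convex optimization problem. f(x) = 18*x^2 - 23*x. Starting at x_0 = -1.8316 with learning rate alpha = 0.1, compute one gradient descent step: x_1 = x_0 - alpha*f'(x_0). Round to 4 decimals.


We compute the gradient at x_0 and apply the update.
f'(x) = 36*x - 23
f'(-1.8316) = 36*-1.8316 - 23 = -88.9376
x_1 = -1.8316 - 0.1*-88.9376 = 7.0622


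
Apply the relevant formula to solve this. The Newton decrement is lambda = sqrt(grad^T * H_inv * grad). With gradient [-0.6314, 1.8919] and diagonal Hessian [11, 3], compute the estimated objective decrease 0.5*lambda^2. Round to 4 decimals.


Step 1: H is diagonal, so H^(-1) * g = [-0.0574, 0.6306].
Step 2: g^T H^(-1) g = sum_i g_i^2 / H_ii
  = (-0.6314)^2/11 + (1.8919)^2/3
  = 0.0362 + 1.1931 = 1.2293
Step 3: Objective decrease = 0.5 * g^T H^(-1) g = 0.6147


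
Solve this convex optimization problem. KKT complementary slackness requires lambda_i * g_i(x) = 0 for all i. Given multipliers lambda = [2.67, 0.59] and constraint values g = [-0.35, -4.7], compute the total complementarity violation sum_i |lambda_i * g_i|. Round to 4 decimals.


KKT complementary slackness check:
lambda_1 * g_1 = 2.67 * -0.35 = -0.9345
lambda_2 * g_2 = 0.59 * -4.7 = -2.773
Total violation = 0.9345 + 2.773 = 3.7075


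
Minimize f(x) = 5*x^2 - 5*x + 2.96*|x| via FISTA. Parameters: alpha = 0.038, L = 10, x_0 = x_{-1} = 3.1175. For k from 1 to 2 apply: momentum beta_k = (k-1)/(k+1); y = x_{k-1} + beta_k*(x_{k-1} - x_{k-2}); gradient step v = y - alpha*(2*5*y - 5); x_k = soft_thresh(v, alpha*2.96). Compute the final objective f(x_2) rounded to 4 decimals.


FISTA on f(x) = 5*x^2 - 5*x + 2.96*|x|
L = 10, alpha = 0.038
Iteration 1: beta = 0.0, y = 3.1175 + 0.0*(3.1175 - 3.1175) = 3.1175
  grad(y) = 26.175, v = y - alpha*grad = 2.1229
  prox(v) = soft_thresh(2.1229, 0.1125) = 2.0104
Iteration 2: beta = 0.3333, y = 2.0104 + 0.3333*(2.0104 - 3.1175) = 1.6413
  grad(y) = 11.4133, v = y - alpha*grad = 1.2076
  prox(v) = soft_thresh(1.2076, 0.1125) = 1.0951
f(x_2) = 5*1.0951^2 - 5*1.0951 + 2.96*|1.0951| = 3.7626


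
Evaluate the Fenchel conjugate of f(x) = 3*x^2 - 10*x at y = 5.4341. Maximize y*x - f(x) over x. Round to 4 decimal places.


f*(y) = sup_x {y*x - a*x^2 - b*x} = sup_x {(y-b)*x - a*x^2}
FOC: (y - b) - 2a*x = 0 => x* = (y - b)/(2a)
x* = (5.4341 + 10)/(2*3) = 2.5724
f*(5.4341) = (y-b)^2/(4a) = (5.4341 + 10)^2/(4*3)
= 238.2114/12 = 19.851


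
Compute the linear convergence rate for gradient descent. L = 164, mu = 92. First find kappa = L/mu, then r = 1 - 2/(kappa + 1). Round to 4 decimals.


Step 1: Compute the condition number.
kappa = L/mu = 164/92 = 1.7826
Step 2: Compute the convergence rate.
r = 1 - 2/(kappa + 1) = 1 - 2*mu/(L + mu) = (L - mu)/(L + mu) = 72/256 = 0.2813


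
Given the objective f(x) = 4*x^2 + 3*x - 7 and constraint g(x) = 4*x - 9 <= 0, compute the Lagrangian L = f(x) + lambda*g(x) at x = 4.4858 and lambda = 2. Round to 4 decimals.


Step 1: Evaluate f(x).
f(4.4858) = 4*4.4858^2 + 3*4.4858 - 7 = 86.947
Step 2: Evaluate g(x).
g(4.4858) = 4*4.4858 - 9 = 8.9432
Step 3: Compute Lagrangian.
L = 86.947 + 2*8.9432 = 104.8334


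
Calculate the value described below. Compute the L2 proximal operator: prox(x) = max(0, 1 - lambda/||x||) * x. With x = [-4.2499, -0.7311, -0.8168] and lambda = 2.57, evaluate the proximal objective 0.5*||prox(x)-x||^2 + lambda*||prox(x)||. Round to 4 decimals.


Step 1: Compute ||x||.
||x|| = 4.389
Step 2: Compute scaling factor.
scale = max(0, 1 - 2.57/4.389) = 0.4144
Step 3: prox(x) = [-1.7614, -0.303, -0.3385]
||prox(x)|| = 1.819
Step 4: Proximal objective.
0.5*||prox-x||^2 = 3.3025
lambda*||prox|| = 4.6748
Total = 7.9773


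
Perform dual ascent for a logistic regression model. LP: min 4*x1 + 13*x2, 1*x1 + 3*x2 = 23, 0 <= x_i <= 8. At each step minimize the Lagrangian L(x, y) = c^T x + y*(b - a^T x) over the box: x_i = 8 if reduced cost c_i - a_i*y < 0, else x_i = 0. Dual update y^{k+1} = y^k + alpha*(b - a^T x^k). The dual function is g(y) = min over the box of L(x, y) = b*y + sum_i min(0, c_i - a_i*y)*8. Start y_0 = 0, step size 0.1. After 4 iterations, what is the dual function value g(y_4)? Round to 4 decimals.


Dual ascent for LP: min 4*x1 + 13*x2, 1*x1 + 3*x2 = 23, 0 <= x_i <= 8
Step 1: y^k = 0.0, reduced costs: (4.0, 13.0)
  x^k = (0.0, 0.0), subgradient = b - a^T x = 23.0
  y^{k+1} = 0.0 + 0.1*23.0 = 2.3
Step 2: y^k = 2.3, reduced costs: (1.7, 6.1)
  x^k = (0.0, 0.0), subgradient = b - a^T x = 23.0
  y^{k+1} = 2.3 + 0.1*23.0 = 4.6
Step 3: y^k = 4.6, reduced costs: (-0.6, -0.8)
  x^k = (8.0, 8.0), subgradient = b - a^T x = -9.0
  y^{k+1} = 4.6 + 0.1*-9.0 = 3.7
Step 4: y^k = 3.7, reduced costs: (0.3, 1.9)
  x^k = (0.0, 0.0), subgradient = b - a^T x = 23.0
  y^{k+1} = 3.7 + 0.1*23.0 = 6.0
Dual objective at y_4 = 6.0: reduced costs (-2.0, -5.0), box minimizer x = (8.0, 8.0)
g(y_4) = b*y + (c1 - a1*y)*x1 + (c2 - a2*y)*x2 = 23*6.0 + (-2.0)*8.0 + (-5.0)*8.0 = 138.0 - 16.0 - 40.0 = 82.0


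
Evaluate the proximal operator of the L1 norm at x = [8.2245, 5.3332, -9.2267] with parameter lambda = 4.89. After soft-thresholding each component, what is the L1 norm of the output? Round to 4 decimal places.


Soft-thresholding with lambda = 4.89:
prox(8.2245) = sign(8.2245)*max(|8.2245| - 4.89, 0) = 3.3345
prox(5.3332) = sign(5.3332)*max(|5.3332| - 4.89, 0) = 0.4432
prox(-9.2267) = sign(-9.2267)*max(|-9.2267| - 4.89, 0) = -4.3367
prox(x) = [3.3345, 0.4432, -4.3367]
||prox(x)||_1 = 3.3345 + 0.4432 + 4.3367 = 8.1144


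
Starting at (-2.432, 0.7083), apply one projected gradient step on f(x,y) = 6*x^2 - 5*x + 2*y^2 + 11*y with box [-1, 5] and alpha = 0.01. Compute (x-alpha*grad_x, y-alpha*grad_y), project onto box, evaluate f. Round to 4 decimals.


Step 1: Compute gradient at (-2.432, 0.7083).
grad_x = 2*6*-2.432 - 5 = -34.184
grad_y = 2*2*0.7083 + 11 = 13.8332
Step 2: Gradient step.
x_raw = -2.432 - 0.01*-34.184 = -2.0902
y_raw = 0.7083 - 0.01*13.8332 = 0.57
Step 3: Project onto [-1, 5].
x_proj = clip(-2.0902) = -1.0
y_proj = clip(0.57) = 0.57
Step 4: Evaluate f.
f(-1.0, 0.57) = 17.9194


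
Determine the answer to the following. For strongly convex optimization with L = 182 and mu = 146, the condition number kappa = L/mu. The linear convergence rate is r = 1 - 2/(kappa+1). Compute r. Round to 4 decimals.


Step 1: Compute the condition number.
kappa = L/mu = 182/146 = 1.2466
Step 2: Compute the convergence rate.
r = 1 - 2/(kappa + 1) = 1 - 2*mu/(L + mu) = (L - mu)/(L + mu) = 36/328 = 0.1098


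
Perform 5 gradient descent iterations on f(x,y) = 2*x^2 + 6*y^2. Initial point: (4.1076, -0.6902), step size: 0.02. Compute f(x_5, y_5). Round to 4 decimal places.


Gradient descent on f(x,y) = 2*x^2 + 6*y^2.
Starting point: (4.1076, -0.6902), alpha = 0.02
Step 1: grad_x = 2*2*4.1076 = 16.4304, grad_y = 2*6*-0.6902 = -8.2824
  x_1 = 4.1076 - 0.02*16.4304 = 3.779
  y_1 = -0.6902 - 0.02*-8.2824 = -0.5246
Step 2: grad_x = 2*2*3.779 = 15.116, grad_y = 2*6*-0.5246 = -6.2946
  x_2 = 3.779 - 0.02*15.116 = 3.4767
  y_2 = -0.5246 - 0.02*-6.2946 = -0.3987
Step 3: grad_x = 2*2*3.4767 = 13.9067, grad_y = 2*6*-0.3987 = -4.7839
  x_3 = 3.4767 - 0.02*13.9067 = 3.1985
  y_3 = -0.3987 - 0.02*-4.7839 = -0.303
Step 4: grad_x = 2*2*3.1985 = 12.7942, grad_y = 2*6*-0.303 = -3.6358
  x_4 = 3.1985 - 0.02*12.7942 = 2.9427
  y_4 = -0.303 - 0.02*-3.6358 = -0.2303
Step 5: grad_x = 2*2*2.9427 = 11.7706, grad_y = 2*6*-0.2303 = -2.7632
  x_5 = 2.9427 - 0.02*11.7706 = 2.7072
  y_5 = -0.2303 - 0.02*-2.7632 = -0.175
f(2.7072, -0.175) = 2*2.7072^2 + 6*(-0.175)^2 = 14.8421


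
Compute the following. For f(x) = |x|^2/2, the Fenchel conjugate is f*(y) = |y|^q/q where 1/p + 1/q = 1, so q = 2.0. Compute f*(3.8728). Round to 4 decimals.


The conjugate exponent q satisfies 1/p + 1/q = 1.
p = 2, so q = 2/(2 - 1) = 2.0
|y|^q = 3.8728^2.0 = 14.9986
f*(3.8728) = 14.9986 / 2.0 = 7.4993


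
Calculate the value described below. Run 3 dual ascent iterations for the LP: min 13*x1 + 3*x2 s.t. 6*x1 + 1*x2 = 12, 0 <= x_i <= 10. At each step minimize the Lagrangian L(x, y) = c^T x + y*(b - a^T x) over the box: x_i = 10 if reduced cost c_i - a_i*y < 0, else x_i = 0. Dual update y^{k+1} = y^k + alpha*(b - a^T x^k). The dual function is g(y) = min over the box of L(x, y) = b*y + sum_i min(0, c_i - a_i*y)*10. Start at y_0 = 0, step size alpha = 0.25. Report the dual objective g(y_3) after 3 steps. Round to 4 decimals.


Dual ascent for LP: min 13*x1 + 3*x2, 6*x1 + 1*x2 = 12, 0 <= x_i <= 10
Step 1: y^k = 0.0, reduced costs: (13.0, 3.0)
  x^k = (0.0, 0.0), subgradient = b - a^T x = 12.0
  y^{k+1} = 0.0 + 0.25*12.0 = 3.0
Step 2: y^k = 3.0, reduced costs: (-5.0, 0.0)
  x^k = (10.0, 0.0), subgradient = b - a^T x = -48.0
  y^{k+1} = 3.0 + 0.25*-48.0 = -9.0
Step 3: y^k = -9.0, reduced costs: (67.0, 12.0)
  x^k = (0.0, 0.0), subgradient = b - a^T x = 12.0
  y^{k+1} = -9.0 + 0.25*12.0 = -6.0
Dual objective at y_3 = -6.0: reduced costs (49.0, 9.0), box minimizer x = (0.0, 0.0)
g(y_3) = b*y + (c1 - a1*y)*x1 + (c2 - a2*y)*x2 = 12*(-6.0) + 49.0*0.0 + 9.0*0.0 = -72.0 + 0.0 + 0.0 = -72.0


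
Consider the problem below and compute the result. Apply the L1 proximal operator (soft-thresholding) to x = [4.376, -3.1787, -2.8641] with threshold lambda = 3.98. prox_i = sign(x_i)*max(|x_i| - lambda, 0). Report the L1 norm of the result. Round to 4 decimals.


Soft-thresholding with lambda = 3.98:
prox(4.376) = sign(4.376)*max(|4.376| - 3.98, 0) = 0.396
prox(-3.1787) = sign(-3.1787)*max(|-3.1787| - 3.98, 0) = 0.0
prox(-2.8641) = sign(-2.8641)*max(|-2.8641| - 3.98, 0) = 0.0
prox(x) = [0.396, 0.0, 0.0]
||prox(x)||_1 = 0.396 + 0.0 + 0.0 = 0.396


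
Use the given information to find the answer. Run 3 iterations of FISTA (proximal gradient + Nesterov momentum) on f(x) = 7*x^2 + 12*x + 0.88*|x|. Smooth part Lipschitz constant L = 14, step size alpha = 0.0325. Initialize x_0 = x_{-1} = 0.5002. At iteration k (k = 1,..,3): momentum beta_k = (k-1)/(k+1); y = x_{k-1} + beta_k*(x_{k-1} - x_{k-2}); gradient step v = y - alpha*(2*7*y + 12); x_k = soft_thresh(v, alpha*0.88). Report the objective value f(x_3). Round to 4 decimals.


FISTA on f(x) = 7*x^2 + 12*x + 0.88*|x|
L = 14, alpha = 0.0325
Iteration 1: beta = 0.0, y = 0.5002 + 0.0*(0.5002 - 0.5002) = 0.5002
  grad(y) = 19.0028, v = y - alpha*grad = -0.1174
  prox(v) = soft_thresh(-0.1174, 0.0286) = -0.0888
Iteration 2: beta = 0.3333, y = -0.0888 + 0.3333*(-0.0888 - 0.5002) = -0.2851
  grad(y) = 8.0083, v = y - alpha*grad = -0.5454
  prox(v) = soft_thresh(-0.5454, 0.0286) = -0.5168
Iteration 3: beta = 0.5, y = -0.5168 + 0.5*(-0.5168 + 0.0888) = -0.7308
  grad(y) = 1.7689, v = y - alpha*grad = -0.7883
  prox(v) = soft_thresh(-0.7883, 0.0286) = -0.7597
f(x_3) = 7*(-0.7597)^2 + 12*(-0.7597) + 0.88*|-0.7597| = -4.4078


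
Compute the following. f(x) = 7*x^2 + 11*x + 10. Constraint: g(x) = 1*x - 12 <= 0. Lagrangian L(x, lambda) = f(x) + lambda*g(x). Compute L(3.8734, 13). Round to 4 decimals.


Step 1: Evaluate f(x).
f(3.8734) = 7*3.8734^2 + 11*3.8734 + 10 = 157.63
Step 2: Evaluate g(x).
g(3.8734) = 1*3.8734 - 12 = -8.1266
Step 3: Compute Lagrangian.
L = 157.63 + 13*-8.1266 = 51.9842


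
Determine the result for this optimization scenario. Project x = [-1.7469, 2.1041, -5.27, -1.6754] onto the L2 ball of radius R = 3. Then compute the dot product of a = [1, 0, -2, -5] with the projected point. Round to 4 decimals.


Step 1: Compute ||x|| (intermediates to 6 decimals).
||x|| = sqrt((-1.7469)^2 + 2.1041^2 + (-5.27)^2 + (-1.6754)^2) = 6.169178
Step 2: Project.
Since ||x|| > R, scale = R/||x|| = 3/6.169178 = 0.486288, proj(x) = scale * x
proj(x) = [-0.849497, 1.023199, -2.562738, -0.814727]
Step 3: Dot product.
a^T * proj(x) = 1*(-0.849497) + 0*1.023199 - 2*(-2.562738) - 5*(-0.814727) = 8.3496


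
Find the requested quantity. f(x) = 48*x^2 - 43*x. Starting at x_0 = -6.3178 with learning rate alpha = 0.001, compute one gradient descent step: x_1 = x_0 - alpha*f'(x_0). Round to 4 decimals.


We compute the gradient at x_0 and apply the update.
f'(x) = 96*x - 43
f'(-6.3178) = 96*-6.3178 - 43 = -649.5088
x_1 = -6.3178 - 0.001*-649.5088 = -5.6683


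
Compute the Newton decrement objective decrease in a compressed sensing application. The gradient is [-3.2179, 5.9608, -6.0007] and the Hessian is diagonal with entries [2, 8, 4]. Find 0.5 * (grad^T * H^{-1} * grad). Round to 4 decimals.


Step 1: H is diagonal, so H^(-1) * g = [-1.609, 0.7451, -1.5002].
Step 2: g^T H^(-1) g = sum_i g_i^2 / H_ii
  = (-3.2179)^2/2 + (5.9608)^2/8 + (-6.0007)^2/4
  = 5.1774 + 4.4414 + 9.0021 = 18.6209
Step 3: Objective decrease = 0.5 * g^T H^(-1) g = 9.3105


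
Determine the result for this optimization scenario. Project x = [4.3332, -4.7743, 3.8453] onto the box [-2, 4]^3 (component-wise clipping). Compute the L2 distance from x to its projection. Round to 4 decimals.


Project each component onto [-2, 4].
clip(4.3332) = 4.0, clip(-4.7743) = -2.0, clip(3.8453) = 3.8453
Projection = [4.0, -2.0, 3.8453]
Squared diffs: [0.111, 7.6967, 0.0]
Distance = sqrt(7.8077) = 2.7942


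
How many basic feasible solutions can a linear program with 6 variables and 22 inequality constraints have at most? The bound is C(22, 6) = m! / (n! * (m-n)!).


Each vertex corresponds to some choice of n active constraints out of m, so the number of vertices is at most C(m, n) = m! / (n!(m-n)!).
m = 22, n = 6
Numerator: 22 * 21 * 20 * 19 * 18 * 17
Denominator: 6! = 720
C(22, 6) = 74613


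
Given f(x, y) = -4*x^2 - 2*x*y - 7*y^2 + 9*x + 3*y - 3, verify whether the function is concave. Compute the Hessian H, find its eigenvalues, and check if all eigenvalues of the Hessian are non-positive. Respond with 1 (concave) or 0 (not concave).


The Hessian of f(x,y) = -4*x^2 - 2*x*y - 7*y^2 + 9*x + 3*y - 3 is:
H = [[-8, -2], [-2, -14]]
Trace = -8 - 14 = -22
Determinant = -8*-14 - (-2)^2 = 108
Discriminant = (-22)^2 - 4*108 = 52.0
Eigenvalues: lambda_1 = -14.6056, lambda_2 = -7.3944
The function is concave.

1


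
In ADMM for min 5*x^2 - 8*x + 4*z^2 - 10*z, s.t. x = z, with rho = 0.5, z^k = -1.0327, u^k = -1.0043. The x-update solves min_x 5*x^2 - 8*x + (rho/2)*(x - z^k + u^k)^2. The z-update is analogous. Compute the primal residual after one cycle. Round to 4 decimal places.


ADMM iteration with rho = 0.5, z^k = -1.0327, u^k = -1.0043
Step 1: x-update.
Minimize 5*x^2 - 8*x + (0.5/2)*(x + 1.0327 - 1.0043)^2
FOC: (2*5 + 0.5)*x = 8 + 0.5*(-1.0327 + 1.0043)
x^{k+1} = 0.7606
Step 2: z-update.
Minimize 4*z^2 - 10*z + (0.5/2)*(0.7606 - z - 1.0043)^2
FOC: (2*4 + 0.5)*z = 10 + 0.5*(0.7606 - 1.0043)
z^{k+1} = 1.1621
Step 3: u-update.
u^{k+1} = -1.0043 + 0.7606 - 1.1621 = -1.4059
Step 4: Primal residual = |0.7606 - 1.1621| = 0.4016


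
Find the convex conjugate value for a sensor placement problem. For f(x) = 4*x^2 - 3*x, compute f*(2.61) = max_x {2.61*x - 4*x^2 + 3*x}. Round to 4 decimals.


f*(y) = sup_x {y*x - a*x^2 - b*x} = sup_x {(y-b)*x - a*x^2}
FOC: (y - b) - 2a*x = 0 => x* = (y - b)/(2a)
x* = (2.61 + 3)/(2*4) = 0.7013
f*(2.61) = (y-b)^2/(4a) = (2.61 + 3)^2/(4*4)
= 31.4721/16 = 1.967


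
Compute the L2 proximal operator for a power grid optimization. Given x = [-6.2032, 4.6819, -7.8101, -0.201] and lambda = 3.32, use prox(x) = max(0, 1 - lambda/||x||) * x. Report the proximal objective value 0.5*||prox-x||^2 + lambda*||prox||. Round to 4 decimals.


Step 1: Compute ||x||.
||x|| = 11.0199
Step 2: Compute scaling factor.
scale = max(0, 1 - 3.32/11.0199) = 0.6987
Step 3: prox(x) = [-4.3343, 3.2714, -5.4571, -0.1404]
||prox(x)|| = 7.6999
Step 4: Proximal objective.
0.5*||prox-x||^2 = 5.5112
lambda*||prox|| = 25.5637
Total = 31.0748


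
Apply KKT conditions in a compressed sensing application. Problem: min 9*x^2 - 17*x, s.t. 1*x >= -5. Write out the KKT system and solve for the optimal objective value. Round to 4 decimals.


Step 1: Try lambda = 0 (constraint inactive).
Stationarity: 2*9*x - 17 = 0
x* = 17/(2*9) = 17/18 = 0.9444 (rounded; the exact value 17/18 is used below)
Check constraint: 1*0.9444 = 0.9444 >= -5 -- satisfied.
Step 2: Compute optimal value.
f(x*) = 9*(17/18)^2 - 17*(17/18) = -8.0278


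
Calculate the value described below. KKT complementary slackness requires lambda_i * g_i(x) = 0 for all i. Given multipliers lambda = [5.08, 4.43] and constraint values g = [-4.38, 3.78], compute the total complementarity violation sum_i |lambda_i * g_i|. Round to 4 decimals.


KKT complementary slackness check:
lambda_1 * g_1 = 5.08 * -4.38 = -22.2504
lambda_2 * g_2 = 4.43 * 3.78 = 16.7454
Total violation = 22.2504 + 16.7454 = 38.9958
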